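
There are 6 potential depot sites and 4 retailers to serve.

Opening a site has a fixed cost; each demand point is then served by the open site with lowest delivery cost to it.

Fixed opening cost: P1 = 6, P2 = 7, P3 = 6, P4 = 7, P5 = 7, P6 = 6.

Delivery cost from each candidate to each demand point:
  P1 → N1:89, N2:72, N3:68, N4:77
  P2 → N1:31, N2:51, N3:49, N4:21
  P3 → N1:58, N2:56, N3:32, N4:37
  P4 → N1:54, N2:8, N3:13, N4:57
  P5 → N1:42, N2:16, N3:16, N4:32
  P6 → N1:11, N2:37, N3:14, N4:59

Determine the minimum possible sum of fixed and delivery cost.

73

Open {P2, P4, P6}: assign each demand point to its cheapest open site.
  N1→P6 11, N2→P4 8, N3→P4 13, N4→P2 21
  delivery cost 53, fixed 20 → total 73.
Compare {P1, P2, P4, P6}: delivery cost 53 + fixed 26 = 79.
Compare {P2, P3, P4, P6}: delivery cost 53 + fixed 26 = 79.
Compare {P2, P4, P5, P6}: delivery cost 53 + fixed 27 = 80.
All other subsets cost ≥ 79. Minimum total cost: 73.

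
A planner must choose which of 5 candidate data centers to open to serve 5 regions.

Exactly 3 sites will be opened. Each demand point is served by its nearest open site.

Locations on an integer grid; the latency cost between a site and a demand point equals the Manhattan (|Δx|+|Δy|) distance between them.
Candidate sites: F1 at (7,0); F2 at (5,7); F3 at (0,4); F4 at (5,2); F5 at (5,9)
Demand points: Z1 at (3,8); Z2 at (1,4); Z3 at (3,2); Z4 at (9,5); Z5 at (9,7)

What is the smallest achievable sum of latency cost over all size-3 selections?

Open {F2, F3, F4}.
  Z1→F2 3, Z2→F3 1, Z3→F4 2, Z4→F2 6, Z5→F2 4  ⇒ total 16.
Compare {F1, F2, F3}: total 19.
Compare {F2, F3, F5}: total 19.
No size-3 selection does better; minimum is 16.

16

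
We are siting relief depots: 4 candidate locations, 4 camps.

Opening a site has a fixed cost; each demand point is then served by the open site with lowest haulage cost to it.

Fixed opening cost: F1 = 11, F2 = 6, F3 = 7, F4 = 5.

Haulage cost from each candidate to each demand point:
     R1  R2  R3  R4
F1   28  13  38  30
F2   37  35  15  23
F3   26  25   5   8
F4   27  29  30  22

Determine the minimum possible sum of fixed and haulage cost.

Open {F1, F3}: assign each demand point to its cheapest open site.
  R1→F3 26, R2→F1 13, R3→F3 5, R4→F3 8
  haulage cost 52, fixed 18 → total 70.
Compare {F3}: haulage cost 64 + fixed 7 = 71.
Compare {F1, F3, F4}: haulage cost 52 + fixed 23 = 75.
Compare {F3, F4}: haulage cost 64 + fixed 12 = 76.
All other subsets cost ≥ 71. Minimum total cost: 70.

70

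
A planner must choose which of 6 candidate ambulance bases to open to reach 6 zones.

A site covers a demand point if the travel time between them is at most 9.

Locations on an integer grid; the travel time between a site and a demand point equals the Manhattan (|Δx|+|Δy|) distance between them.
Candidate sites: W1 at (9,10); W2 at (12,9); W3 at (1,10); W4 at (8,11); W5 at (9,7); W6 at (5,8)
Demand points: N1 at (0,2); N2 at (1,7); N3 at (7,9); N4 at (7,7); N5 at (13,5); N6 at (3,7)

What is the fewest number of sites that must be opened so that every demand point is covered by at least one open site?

Coverage sets (demand points within 9 of each site):
  W1: {N3, N4, N5, N6}
  W2: {N3, N4, N5}
  W3: {N1, N2, N3, N4, N6}
  W4: {N3, N4, N6}
  W5: {N2, N3, N4, N5, N6}
  W6: {N2, N3, N4, N6}
No single site covers all 6 demand points.
But {W1, W3} covers everything, so the minimum is 2.

2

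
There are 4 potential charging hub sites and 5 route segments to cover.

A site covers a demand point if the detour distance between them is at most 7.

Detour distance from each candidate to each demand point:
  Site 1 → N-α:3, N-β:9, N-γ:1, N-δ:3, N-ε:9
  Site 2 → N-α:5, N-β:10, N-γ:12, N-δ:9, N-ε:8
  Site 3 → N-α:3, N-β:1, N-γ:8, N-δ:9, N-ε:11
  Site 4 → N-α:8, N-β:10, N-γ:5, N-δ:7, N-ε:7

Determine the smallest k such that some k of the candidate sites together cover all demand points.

Coverage sets (demand points within 7 of each site):
  Site 1: {N-α, N-γ, N-δ}
  Site 2: {N-α}
  Site 3: {N-α, N-β}
  Site 4: {N-γ, N-δ, N-ε}
No single site covers all 5 demand points.
But {Site 3, Site 4} covers everything, so the minimum is 2.

2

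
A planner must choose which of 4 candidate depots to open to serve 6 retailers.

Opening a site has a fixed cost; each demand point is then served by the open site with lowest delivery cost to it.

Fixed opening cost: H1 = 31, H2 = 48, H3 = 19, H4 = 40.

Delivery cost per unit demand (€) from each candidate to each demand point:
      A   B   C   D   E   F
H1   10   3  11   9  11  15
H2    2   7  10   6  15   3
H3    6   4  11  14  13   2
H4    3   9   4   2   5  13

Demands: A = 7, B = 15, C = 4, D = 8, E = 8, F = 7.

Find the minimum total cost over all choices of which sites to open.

Open {H3, H4}: assign each demand point to its cheapest open site.
  A→H4 7×3=21, B→H3 15×4=60, C→H4 4×4=16, D→H4 8×2=16, E→H4 8×5=40, F→H3 7×2=14
  delivery cost 167, fixed 59 → total 226.
Compare {H1, H3, H4}: delivery cost 152 + fixed 90 = 242.
Compare {H2, H3, H4}: delivery cost 160 + fixed 107 = 267.
Compare {H1, H2, H4}: delivery cost 152 + fixed 119 = 271.
All other subsets cost ≥ 242. Minimum total cost: 226.

226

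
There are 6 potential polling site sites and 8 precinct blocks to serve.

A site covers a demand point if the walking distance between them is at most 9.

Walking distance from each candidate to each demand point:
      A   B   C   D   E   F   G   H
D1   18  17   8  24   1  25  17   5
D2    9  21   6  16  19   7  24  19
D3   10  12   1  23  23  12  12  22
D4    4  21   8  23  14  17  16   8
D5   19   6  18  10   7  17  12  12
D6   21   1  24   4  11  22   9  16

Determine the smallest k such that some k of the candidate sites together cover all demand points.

3

Coverage sets (demand points within 9 of each site):
  D1: {C, E, H}
  D2: {A, C, F}
  D3: {C}
  D4: {A, C, H}
  D5: {B, E}
  D6: {B, D, G}
No 2 sites suffice: every size-2 union leaves at least one demand point uncovered.
But {D1, D2, D6} covers everything, so the minimum is 3.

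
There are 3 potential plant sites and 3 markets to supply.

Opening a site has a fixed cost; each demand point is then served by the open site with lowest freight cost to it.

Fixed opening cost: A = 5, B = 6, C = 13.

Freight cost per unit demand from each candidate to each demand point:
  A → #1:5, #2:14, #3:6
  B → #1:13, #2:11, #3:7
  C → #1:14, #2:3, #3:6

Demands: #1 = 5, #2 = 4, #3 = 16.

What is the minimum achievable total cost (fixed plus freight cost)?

151

Open {A, C}: assign each demand point to its cheapest open site.
  #1→A 5×5=25, #2→C 4×3=12, #3→A 16×6=96
  freight cost 133, fixed 18 → total 151.
Compare {A, B, C}: freight cost 133 + fixed 24 = 157.
Compare {A, B}: freight cost 165 + fixed 11 = 176.
Compare {A}: freight cost 177 + fixed 5 = 182.
All other subsets cost ≥ 157. Minimum total cost: 151.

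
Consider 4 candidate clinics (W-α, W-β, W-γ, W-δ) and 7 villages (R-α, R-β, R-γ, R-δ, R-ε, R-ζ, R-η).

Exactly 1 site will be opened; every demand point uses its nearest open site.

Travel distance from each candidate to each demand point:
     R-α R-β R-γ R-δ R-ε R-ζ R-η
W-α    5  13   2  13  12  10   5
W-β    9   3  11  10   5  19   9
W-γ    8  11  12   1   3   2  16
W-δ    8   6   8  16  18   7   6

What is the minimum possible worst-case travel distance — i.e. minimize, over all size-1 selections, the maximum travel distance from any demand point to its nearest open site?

13

Open {W-α}.
  Farthest demand point is R-β at travel distance 13 (to W-α); all others are ≤ 13.
With {W-γ} the worst case is 16.
With {W-δ} the worst case is 18.
No size-1 selection achieves below 13.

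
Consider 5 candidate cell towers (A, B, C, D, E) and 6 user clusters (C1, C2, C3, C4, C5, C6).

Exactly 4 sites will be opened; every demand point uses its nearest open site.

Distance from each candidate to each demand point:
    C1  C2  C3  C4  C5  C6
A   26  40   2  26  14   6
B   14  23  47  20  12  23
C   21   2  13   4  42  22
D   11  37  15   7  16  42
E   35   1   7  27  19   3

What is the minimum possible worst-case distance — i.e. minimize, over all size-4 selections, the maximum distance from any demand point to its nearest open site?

Open {A, B, C, D}.
  Farthest demand point is C5 at distance 12 (to B); all others are ≤ 12.
With {A, B, D, E} the worst case is 12.
With {B, C, D, E} the worst case is 12.
No size-4 selection achieves below 12.

12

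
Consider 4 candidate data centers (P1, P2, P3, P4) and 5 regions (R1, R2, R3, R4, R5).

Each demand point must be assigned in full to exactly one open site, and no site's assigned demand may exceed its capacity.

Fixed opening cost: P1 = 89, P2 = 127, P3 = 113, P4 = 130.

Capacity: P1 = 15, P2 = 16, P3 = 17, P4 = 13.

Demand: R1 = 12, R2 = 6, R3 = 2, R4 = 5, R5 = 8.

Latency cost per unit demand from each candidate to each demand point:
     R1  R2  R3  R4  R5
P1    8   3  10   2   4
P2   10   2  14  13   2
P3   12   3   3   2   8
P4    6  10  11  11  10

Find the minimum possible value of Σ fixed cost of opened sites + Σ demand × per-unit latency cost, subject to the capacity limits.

450

Open {P2, P3}; cheapest assignment that respects the capacities:
  P2 (cap 16, load 16): R2, R3, R5 — cost 6×2 + 2×14 + 8×2 = 56
  P3 (cap 17, load 17): R1, R4 — cost 12×12 + 5×2 = 154
  Shipping 210, fixed 240 → total 450.
  Any other capacity-feasible assignment to {P2, P3} ships for at least 210.
Compare {P1, P2, P3}: its best feasible assignment gives total 469.
Compare {P1, P3, P4}: its best feasible assignment gives total 470.
Every other set of open sites that can feasibly serve all demand totals ≥ 469 even under its best assignment. Minimum: 450.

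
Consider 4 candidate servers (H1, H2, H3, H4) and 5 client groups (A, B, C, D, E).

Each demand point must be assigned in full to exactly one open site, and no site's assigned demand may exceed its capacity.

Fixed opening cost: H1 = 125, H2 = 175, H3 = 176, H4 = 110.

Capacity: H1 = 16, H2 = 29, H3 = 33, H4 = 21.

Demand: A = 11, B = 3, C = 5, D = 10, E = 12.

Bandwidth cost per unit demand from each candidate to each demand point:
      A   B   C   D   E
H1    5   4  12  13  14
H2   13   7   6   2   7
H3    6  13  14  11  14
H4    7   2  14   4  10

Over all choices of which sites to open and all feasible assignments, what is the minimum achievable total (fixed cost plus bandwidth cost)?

501

Open {H1, H2}; cheapest assignment that respects the capacities:
  H1 (cap 16, load 14): A, B — cost 11×5 + 3×4 = 67
  H2 (cap 29, load 27): C, D, E — cost 5×6 + 10×2 + 12×7 = 134
  Shipping 201, fixed 300 → total 501.
  Any other capacity-feasible assignment to {H1, H2} ships for at least 201.
Compare {H2, H4}: its best feasible assignment gives total 502.
Compare {H2, H3}: its best feasible assignment gives total 590.
Every other set of open sites that can feasibly serve all demand totals ≥ 502 even under its best assignment. Minimum: 501.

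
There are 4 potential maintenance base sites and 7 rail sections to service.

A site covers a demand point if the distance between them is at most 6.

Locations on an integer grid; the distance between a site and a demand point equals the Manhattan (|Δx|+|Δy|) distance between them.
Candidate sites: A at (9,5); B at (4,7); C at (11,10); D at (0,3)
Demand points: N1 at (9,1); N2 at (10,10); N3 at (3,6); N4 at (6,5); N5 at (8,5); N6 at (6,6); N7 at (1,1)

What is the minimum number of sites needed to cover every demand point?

2

Coverage sets (demand points within 6 of each site):
  A: {N1, N2, N4, N5, N6}
  B: {N3, N4, N5, N6}
  C: {N2}
  D: {N3, N7}
No single site covers all 7 demand points.
But {A, D} covers everything, so the minimum is 2.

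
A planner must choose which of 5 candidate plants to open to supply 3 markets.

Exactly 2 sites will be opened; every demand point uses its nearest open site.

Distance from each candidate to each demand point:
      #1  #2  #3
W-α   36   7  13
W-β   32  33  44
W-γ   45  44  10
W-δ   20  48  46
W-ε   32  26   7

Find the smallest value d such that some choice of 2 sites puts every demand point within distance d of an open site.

Open {W-α, W-δ}.
  Farthest demand point is #1 at distance 20 (to W-δ); all others are ≤ 20.
With {W-δ, W-ε} the worst case is 26.
With {W-α, W-β} the worst case is 32.
No size-2 selection achieves below 20.

20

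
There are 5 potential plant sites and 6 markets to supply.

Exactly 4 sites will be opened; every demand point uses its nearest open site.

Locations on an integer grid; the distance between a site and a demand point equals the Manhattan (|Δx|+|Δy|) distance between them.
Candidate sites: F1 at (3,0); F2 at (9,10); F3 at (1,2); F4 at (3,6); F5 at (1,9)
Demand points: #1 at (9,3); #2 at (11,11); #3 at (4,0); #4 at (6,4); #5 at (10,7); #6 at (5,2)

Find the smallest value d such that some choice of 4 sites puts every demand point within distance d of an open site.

7

Open {F1, F2, F3, F4}.
  Farthest demand point is #1 at distance 7 (to F2); all others are ≤ 7.
With {F1, F2, F3, F5} the worst case is 7.
With {F1, F2, F4, F5} the worst case is 7.
No size-4 selection achieves below 7.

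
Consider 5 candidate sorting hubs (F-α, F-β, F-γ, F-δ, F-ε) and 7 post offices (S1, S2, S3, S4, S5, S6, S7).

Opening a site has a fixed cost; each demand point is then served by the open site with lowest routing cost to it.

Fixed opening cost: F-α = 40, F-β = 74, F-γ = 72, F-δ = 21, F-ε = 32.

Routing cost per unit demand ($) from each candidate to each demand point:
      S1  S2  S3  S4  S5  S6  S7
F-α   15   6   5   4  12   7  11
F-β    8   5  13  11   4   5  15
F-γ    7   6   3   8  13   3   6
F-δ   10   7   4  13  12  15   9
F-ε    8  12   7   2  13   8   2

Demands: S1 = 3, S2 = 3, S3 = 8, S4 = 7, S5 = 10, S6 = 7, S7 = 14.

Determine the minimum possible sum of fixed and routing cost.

Open {F-β, F-δ, F-ε}: assign each demand point to its cheapest open site.
  S1→F-β 3×8=24, S2→F-β 3×5=15, S3→F-δ 8×4=32, S4→F-ε 7×2=14, S5→F-β 10×4=40, S6→F-β 7×5=35, S7→F-ε 14×2=28
  routing cost 188, fixed 127 → total 315.
Compare {F-β, F-ε}: routing cost 212 + fixed 106 = 318.
Compare {F-β, F-γ, F-ε}: routing cost 163 + fixed 178 = 341.
Compare {F-α, F-β, F-ε}: routing cost 196 + fixed 146 = 342.
All other subsets cost ≥ 318. Minimum total cost: 315.

315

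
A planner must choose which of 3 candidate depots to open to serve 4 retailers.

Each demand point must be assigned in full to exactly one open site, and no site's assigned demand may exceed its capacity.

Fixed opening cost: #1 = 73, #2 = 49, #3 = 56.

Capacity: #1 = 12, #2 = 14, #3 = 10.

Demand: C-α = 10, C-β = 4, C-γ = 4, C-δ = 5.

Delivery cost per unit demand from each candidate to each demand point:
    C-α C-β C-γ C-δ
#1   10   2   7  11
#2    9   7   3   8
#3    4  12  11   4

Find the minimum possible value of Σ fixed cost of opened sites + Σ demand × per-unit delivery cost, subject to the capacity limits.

225

Open {#2, #3}; cheapest assignment that respects the capacities:
  #2 (cap 14, load 13): C-β, C-γ, C-δ — cost 4×7 + 4×3 + 5×8 = 80
  #3 (cap 10, load 10): C-α — cost 10×4 = 40
  Shipping 120, fixed 105 → total 225.
  Any other capacity-feasible assignment to {#2, #3} ships for at least 120.
Compare {#1, #2, #3}: its best feasible assignment gives total 278.
Compare {#1, #2}: its best feasible assignment gives total 287.
Every other set of open sites that can feasibly serve all demand totals ≥ 278 even under its best assignment. Minimum: 225.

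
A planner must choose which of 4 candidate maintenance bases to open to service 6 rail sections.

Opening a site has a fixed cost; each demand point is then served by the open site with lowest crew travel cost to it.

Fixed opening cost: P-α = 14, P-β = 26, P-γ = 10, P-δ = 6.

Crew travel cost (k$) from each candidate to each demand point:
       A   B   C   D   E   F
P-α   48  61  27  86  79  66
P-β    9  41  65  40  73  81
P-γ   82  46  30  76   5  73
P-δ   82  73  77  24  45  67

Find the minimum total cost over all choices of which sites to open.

Open {P-β, P-γ, P-δ}: assign each demand point to its cheapest open site.
  A→P-β 9, B→P-β 41, C→P-γ 30, D→P-δ 24, E→P-γ 5, F→P-δ 67
  crew travel cost 176, fixed 42 → total 218.
Compare {P-α, P-β, P-γ, P-δ}: crew travel cost 172 + fixed 56 = 228.
Compare {P-β, P-γ}: crew travel cost 198 + fixed 36 = 234.
Compare {P-α, P-β, P-γ}: crew travel cost 188 + fixed 50 = 238.
All other subsets cost ≥ 228. Minimum total cost: 218.

218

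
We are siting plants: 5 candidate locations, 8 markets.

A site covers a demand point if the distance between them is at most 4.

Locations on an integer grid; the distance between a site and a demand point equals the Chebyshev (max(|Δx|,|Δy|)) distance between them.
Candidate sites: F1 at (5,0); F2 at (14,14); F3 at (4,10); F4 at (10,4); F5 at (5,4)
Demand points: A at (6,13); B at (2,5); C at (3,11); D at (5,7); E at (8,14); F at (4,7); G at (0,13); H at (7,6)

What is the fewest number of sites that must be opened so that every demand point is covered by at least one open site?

Coverage sets (demand points within 4 of each site):
  F1: {}
  F2: {}
  F3: {A, C, D, E, F, G, H}
  F4: {H}
  F5: {B, D, F, H}
No single site covers all 8 demand points.
But {F3, F5} covers everything, so the minimum is 2.

2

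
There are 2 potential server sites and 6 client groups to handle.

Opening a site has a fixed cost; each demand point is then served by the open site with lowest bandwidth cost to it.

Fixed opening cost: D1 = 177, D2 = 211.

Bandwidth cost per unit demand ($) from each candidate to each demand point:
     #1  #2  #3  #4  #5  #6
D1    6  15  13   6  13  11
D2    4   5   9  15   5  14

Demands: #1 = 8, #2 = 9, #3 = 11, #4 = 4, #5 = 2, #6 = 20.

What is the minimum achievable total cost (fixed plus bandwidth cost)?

Open {D2}: assign each demand point to its cheapest open site.
  #1→D2 8×4=32, #2→D2 9×5=45, #3→D2 11×9=99, #4→D2 4×15=60, #5→D2 2×5=10, #6→D2 20×14=280
  bandwidth cost 526, fixed 211 → total 737.
Compare {D1}: bandwidth cost 596 + fixed 177 = 773.
Compare {D1, D2}: bandwidth cost 430 + fixed 388 = 818.

737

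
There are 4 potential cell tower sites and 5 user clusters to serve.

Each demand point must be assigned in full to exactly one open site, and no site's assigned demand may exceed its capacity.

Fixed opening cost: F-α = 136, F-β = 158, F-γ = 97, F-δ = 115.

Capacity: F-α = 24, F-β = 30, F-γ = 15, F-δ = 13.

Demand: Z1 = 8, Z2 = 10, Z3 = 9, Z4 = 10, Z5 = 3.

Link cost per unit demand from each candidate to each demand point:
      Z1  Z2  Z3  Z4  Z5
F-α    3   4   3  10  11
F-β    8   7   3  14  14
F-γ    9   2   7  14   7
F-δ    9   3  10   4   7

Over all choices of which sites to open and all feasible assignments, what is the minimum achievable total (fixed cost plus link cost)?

Open {F-α, F-γ, F-δ}; cheapest assignment that respects the capacities:
  F-α (cap 24, load 17): Z1, Z3 — cost 8×3 + 9×3 = 51
  F-γ (cap 15, load 13): Z2, Z5 — cost 10×2 + 3×7 = 41
  F-δ (cap 13, load 10): Z4 — cost 10×4 = 40
  Shipping 132, fixed 348 → total 480.
  Any other capacity-feasible assignment to {F-α, F-γ, F-δ} ships for at least 132.
Compare {F-β, F-δ}: its best feasible assignment gives total 495.
Compare {F-β, F-γ}: its best feasible assignment gives total 527.
Every other set of open sites that can feasibly serve all demand totals ≥ 495 even under its best assignment. Minimum: 480.

480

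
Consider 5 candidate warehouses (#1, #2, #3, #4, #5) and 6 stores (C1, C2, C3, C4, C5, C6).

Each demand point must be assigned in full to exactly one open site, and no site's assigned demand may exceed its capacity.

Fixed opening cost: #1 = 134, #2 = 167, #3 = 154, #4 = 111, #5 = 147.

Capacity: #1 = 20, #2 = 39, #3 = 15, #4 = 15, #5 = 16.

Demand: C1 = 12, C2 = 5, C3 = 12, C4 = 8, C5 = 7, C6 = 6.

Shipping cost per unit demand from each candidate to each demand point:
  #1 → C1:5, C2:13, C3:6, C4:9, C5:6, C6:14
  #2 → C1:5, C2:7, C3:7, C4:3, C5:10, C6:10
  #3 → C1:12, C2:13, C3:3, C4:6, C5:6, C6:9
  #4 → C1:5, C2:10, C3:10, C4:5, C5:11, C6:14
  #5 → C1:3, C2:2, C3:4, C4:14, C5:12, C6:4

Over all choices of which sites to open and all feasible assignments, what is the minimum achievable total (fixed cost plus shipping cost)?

586

Open {#2, #5}; cheapest assignment that respects the capacities:
  #2 (cap 39, load 39): C1, C3, C4, C5 — cost 12×5 + 12×7 + 8×3 + 7×10 = 238
  #5 (cap 16, load 11): C2, C6 — cost 5×2 + 6×4 = 34
  Shipping 272, fixed 314 → total 586.
  Any other capacity-feasible assignment to {#2, #5} ships for at least 272.
Compare {#1, #2}: its best feasible assignment gives total 594.
Compare {#2, #3}: its best feasible assignment gives total 606.
Every other set of open sites that can feasibly serve all demand totals ≥ 594 even under its best assignment. Minimum: 586.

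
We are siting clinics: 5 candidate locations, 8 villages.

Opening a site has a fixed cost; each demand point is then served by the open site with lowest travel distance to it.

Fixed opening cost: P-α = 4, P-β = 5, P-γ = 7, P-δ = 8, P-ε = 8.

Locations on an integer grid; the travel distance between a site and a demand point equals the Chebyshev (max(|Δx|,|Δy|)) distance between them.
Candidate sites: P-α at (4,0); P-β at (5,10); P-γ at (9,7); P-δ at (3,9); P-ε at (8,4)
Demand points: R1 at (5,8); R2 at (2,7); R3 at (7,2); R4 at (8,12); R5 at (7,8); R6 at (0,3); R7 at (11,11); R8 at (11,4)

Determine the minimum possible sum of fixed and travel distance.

38

Open {P-α, P-β}: assign each demand point to its cheapest open site.
  R1→P-β 2, R2→P-β 3, R3→P-α 3, R4→P-β 3, R5→P-β 2, R6→P-α 4, R7→P-β 6, R8→P-β 6
  travel distance 29, fixed 9 → total 38.
Compare {P-α, P-β, P-γ}: travel distance 24 + fixed 16 = 40.
Compare {P-β, P-γ}: travel distance 29 + fixed 12 = 41.
Compare {P-β, P-ε}: travel distance 28 + fixed 13 = 41.
All other subsets cost ≥ 40. Minimum total cost: 38.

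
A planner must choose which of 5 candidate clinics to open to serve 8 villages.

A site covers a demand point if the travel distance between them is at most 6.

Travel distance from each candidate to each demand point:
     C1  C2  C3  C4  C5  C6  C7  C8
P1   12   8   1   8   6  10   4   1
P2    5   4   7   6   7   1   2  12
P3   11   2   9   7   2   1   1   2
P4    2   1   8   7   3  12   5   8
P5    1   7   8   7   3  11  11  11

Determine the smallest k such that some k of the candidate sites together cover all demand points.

2

Coverage sets (demand points within 6 of each site):
  P1: {C3, C5, C7, C8}
  P2: {C1, C2, C4, C6, C7}
  P3: {C2, C5, C6, C7, C8}
  P4: {C1, C2, C5, C7}
  P5: {C1, C5}
No single site covers all 8 demand points.
But {P1, P2} covers everything, so the minimum is 2.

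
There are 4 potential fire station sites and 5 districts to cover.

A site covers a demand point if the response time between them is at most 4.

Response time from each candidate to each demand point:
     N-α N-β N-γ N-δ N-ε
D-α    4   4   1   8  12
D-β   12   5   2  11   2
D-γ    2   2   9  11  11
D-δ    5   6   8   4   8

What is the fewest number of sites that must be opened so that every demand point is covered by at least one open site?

3

Coverage sets (demand points within 4 of each site):
  D-α: {N-α, N-β, N-γ}
  D-β: {N-γ, N-ε}
  D-γ: {N-α, N-β}
  D-δ: {N-δ}
No 2 sites suffice: every size-2 union leaves at least one demand point uncovered.
But {D-α, D-β, D-δ} covers everything, so the minimum is 3.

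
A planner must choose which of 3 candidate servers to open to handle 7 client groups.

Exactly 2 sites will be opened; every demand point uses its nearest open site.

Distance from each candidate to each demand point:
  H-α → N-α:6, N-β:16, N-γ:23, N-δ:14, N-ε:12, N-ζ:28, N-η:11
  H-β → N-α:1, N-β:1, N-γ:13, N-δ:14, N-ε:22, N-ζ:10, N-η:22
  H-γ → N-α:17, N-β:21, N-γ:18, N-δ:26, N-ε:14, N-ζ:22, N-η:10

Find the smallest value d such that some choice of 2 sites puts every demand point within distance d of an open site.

Open {H-α, H-β}.
  Farthest demand point is N-δ at distance 14 (to H-α); all others are ≤ 14.
With {H-β, H-γ} the worst case is 14.
With {H-α, H-γ} the worst case is 22.
No size-2 selection achieves below 14.

14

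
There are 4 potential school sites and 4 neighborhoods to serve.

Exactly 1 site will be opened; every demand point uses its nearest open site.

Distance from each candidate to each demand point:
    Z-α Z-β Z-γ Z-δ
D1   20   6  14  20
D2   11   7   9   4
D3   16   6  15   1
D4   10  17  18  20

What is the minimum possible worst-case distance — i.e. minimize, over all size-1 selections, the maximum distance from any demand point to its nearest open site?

Open {D2}.
  Farthest demand point is Z-α at distance 11 (to D2); all others are ≤ 11.
With {D3} the worst case is 16.
With {D1} the worst case is 20.
No size-1 selection achieves below 11.

11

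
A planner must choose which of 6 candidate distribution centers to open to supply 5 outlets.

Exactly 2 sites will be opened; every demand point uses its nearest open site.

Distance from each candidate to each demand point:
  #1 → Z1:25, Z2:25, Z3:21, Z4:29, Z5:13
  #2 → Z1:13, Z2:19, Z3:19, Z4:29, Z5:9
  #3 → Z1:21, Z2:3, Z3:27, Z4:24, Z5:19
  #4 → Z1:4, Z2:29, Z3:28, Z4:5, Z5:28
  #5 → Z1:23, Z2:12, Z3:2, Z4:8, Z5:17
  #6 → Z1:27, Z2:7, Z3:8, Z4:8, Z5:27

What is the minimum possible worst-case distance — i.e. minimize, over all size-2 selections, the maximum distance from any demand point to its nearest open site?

Open {#2, #5}.
  Farthest demand point is Z1 at distance 13 (to #2); all others are ≤ 13.
With {#2, #6} the worst case is 13.
With {#4, #5} the worst case is 17.
No size-2 selection achieves below 13.

13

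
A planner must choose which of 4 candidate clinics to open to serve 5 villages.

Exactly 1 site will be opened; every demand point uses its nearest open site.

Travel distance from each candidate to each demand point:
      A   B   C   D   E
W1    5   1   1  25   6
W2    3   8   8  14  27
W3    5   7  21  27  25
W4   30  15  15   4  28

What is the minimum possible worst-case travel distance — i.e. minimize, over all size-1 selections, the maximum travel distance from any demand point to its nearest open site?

Open {W1}.
  Farthest demand point is D at travel distance 25 (to W1); all others are ≤ 25.
With {W2} the worst case is 27.
With {W3} the worst case is 27.
No size-1 selection achieves below 25.

25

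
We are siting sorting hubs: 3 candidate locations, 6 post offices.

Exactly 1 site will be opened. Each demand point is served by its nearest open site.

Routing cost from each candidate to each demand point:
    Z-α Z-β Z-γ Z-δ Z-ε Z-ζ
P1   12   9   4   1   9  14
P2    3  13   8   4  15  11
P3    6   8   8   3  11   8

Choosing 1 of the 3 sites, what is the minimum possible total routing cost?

Open {P3}.
  Z-α→P3 6, Z-β→P3 8, Z-γ→P3 8, Z-δ→P3 3, Z-ε→P3 11, Z-ζ→P3 8  ⇒ total 44.
Compare {P1}: total 49.
Compare {P2}: total 54.

44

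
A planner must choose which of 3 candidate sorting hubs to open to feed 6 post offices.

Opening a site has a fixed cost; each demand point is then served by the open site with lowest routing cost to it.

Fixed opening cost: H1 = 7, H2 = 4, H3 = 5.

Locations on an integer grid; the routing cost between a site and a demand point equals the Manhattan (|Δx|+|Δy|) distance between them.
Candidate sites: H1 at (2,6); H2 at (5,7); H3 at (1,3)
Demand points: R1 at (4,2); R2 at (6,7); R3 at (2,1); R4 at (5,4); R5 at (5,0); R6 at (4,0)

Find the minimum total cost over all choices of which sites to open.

33

Open {H2, H3}: assign each demand point to its cheapest open site.
  R1→H3 4, R2→H2 1, R3→H3 3, R4→H2 3, R5→H2 7, R6→H3 6
  routing cost 24, fixed 9 → total 33.
Compare {H2}: routing cost 34 + fixed 4 = 38.
Compare {H3}: routing cost 34 + fixed 5 = 39.
Compare {H1, H2, H3}: routing cost 24 + fixed 16 = 40.
All other subsets cost ≥ 38. Minimum total cost: 33.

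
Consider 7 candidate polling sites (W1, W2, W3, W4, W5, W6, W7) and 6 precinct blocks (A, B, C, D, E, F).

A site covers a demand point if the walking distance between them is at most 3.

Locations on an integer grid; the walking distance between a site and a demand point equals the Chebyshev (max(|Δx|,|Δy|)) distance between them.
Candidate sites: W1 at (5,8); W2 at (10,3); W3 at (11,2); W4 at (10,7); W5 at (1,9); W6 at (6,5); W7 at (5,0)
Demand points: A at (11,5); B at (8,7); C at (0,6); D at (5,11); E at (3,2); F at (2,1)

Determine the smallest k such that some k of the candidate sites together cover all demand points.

Coverage sets (demand points within 3 of each site):
  W1: {B, D}
  W2: {A}
  W3: {A}
  W4: {A, B}
  W5: {C}
  W6: {B, E}
  W7: {E, F}
No 3 sites suffice: every size-3 union leaves at least one demand point uncovered.
But {W1, W2, W5, W7} covers everything, so the minimum is 4.

4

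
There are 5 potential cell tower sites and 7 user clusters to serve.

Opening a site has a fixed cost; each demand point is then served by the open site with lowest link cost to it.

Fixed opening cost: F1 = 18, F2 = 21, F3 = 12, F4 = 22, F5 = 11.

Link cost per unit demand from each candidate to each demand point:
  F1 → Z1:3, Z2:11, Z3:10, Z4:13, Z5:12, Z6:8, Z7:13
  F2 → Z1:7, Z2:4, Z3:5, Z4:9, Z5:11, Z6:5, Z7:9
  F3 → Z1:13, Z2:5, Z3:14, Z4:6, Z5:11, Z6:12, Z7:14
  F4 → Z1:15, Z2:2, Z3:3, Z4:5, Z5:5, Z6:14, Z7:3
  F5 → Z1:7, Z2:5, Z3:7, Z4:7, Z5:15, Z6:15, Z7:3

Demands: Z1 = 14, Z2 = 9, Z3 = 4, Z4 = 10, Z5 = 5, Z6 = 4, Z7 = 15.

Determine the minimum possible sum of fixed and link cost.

264

Open {F1, F4}: assign each demand point to its cheapest open site.
  Z1→F1 14×3=42, Z2→F4 9×2=18, Z3→F4 4×3=12, Z4→F4 10×5=50, Z5→F4 5×5=25, Z6→F1 4×8=32, Z7→F4 15×3=45
  link cost 224, fixed 40 → total 264.
Compare {F1, F2, F4}: link cost 212 + fixed 61 = 273.
Compare {F1, F4, F5}: link cost 224 + fixed 51 = 275.
Compare {F1, F3, F4}: link cost 224 + fixed 52 = 276.
All other subsets cost ≥ 273. Minimum total cost: 264.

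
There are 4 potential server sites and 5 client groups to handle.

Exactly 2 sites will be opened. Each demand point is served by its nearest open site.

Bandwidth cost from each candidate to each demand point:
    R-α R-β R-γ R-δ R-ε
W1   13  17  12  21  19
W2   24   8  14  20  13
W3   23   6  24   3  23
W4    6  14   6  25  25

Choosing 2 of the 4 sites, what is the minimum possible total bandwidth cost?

Open {W3, W4}.
  R-α→W4 6, R-β→W3 6, R-γ→W4 6, R-δ→W3 3, R-ε→W3 23  ⇒ total 44.
Compare {W1, W3}: total 53.
Compare {W2, W4}: total 53.
No size-2 selection does better; minimum is 44.

44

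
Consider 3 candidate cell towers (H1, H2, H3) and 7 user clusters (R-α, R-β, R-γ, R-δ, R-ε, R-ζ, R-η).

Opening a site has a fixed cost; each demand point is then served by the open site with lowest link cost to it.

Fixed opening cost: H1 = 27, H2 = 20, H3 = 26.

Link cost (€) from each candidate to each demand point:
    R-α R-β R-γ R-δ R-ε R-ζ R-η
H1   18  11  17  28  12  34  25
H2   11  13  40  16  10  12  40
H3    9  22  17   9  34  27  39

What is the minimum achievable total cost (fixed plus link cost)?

Open {H1, H2}: assign each demand point to its cheapest open site.
  R-α→H2 11, R-β→H1 11, R-γ→H1 17, R-δ→H2 16, R-ε→H2 10, R-ζ→H2 12, R-η→H1 25
  link cost 102, fixed 47 → total 149.
Compare {H2, H3}: link cost 109 + fixed 46 = 155.
Compare {H2}: link cost 142 + fixed 20 = 162.
Compare {H1, H3}: link cost 110 + fixed 53 = 163.
All other subsets cost ≥ 155. Minimum total cost: 149.

149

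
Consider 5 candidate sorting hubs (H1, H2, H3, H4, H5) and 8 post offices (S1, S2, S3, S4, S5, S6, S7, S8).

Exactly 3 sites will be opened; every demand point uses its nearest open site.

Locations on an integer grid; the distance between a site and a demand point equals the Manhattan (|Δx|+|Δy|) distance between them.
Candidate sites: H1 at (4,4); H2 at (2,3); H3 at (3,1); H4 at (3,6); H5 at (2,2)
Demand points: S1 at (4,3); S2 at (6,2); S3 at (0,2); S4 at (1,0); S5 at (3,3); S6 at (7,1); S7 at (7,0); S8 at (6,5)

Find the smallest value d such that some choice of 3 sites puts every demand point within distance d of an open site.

5

Open {H1, H2, H3}.
  Farthest demand point is S7 at distance 5 (to H3); all others are ≤ 5.
With {H1, H3, H4} the worst case is 5.
With {H1, H3, H5} the worst case is 5.
No size-3 selection achieves below 5.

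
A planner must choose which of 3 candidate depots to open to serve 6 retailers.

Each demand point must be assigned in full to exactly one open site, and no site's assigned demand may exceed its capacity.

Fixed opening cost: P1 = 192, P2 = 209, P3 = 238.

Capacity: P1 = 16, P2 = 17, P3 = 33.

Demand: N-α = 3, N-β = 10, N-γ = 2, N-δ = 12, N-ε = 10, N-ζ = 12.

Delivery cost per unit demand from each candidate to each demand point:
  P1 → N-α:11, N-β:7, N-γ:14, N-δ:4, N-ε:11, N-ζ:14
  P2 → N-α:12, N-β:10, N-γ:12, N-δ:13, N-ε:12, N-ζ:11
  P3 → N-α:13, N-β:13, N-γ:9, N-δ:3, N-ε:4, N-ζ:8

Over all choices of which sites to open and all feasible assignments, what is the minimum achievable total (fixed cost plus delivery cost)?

Open {P2, P3}; cheapest assignment that respects the capacities:
  P2 (cap 17, load 17): N-α, N-γ, N-ζ — cost 3×12 + 2×12 + 12×11 = 192
  P3 (cap 33, load 32): N-β, N-δ, N-ε — cost 10×13 + 12×3 + 10×4 = 206
  Shipping 398, fixed 447 → total 845.
  Any other capacity-feasible assignment to {P2, P3} ships for at least 398.
Compare {P1, P2, P3}: its best feasible assignment gives total 968.
Every other set of open sites that can feasibly serve all demand totals ≥ 968 even under its best assignment. Minimum: 845.

845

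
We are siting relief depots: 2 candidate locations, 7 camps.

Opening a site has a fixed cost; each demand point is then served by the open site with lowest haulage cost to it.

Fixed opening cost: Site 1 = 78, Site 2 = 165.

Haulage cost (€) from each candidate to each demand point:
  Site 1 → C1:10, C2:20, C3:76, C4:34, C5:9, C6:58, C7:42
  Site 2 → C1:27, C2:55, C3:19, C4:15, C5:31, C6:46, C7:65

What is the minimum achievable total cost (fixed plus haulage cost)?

Open {Site 1}: assign each demand point to its cheapest open site.
  C1→Site 1 10, C2→Site 1 20, C3→Site 1 76, C4→Site 1 34, C5→Site 1 9, C6→Site 1 58, C7→Site 1 42
  haulage cost 249, fixed 78 → total 327.
Compare {Site 1, Site 2}: haulage cost 161 + fixed 243 = 404.
Compare {Site 2}: haulage cost 258 + fixed 165 = 423.

327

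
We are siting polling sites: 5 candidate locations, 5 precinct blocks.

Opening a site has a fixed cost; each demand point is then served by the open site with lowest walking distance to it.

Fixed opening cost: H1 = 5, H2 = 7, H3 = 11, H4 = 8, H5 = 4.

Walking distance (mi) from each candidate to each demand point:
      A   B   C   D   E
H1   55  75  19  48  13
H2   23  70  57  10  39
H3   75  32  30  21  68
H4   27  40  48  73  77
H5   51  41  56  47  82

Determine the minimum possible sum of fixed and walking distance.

120

Open {H1, H2, H3}: assign each demand point to its cheapest open site.
  A→H2 23, B→H3 32, C→H1 19, D→H2 10, E→H1 13
  walking distance 97, fixed 23 → total 120.
Compare {H1, H2, H5}: walking distance 106 + fixed 16 = 122.
Compare {H1, H2, H3, H5}: walking distance 97 + fixed 27 = 124.
Compare {H1, H2, H4}: walking distance 105 + fixed 20 = 125.
All other subsets cost ≥ 122. Minimum total cost: 120.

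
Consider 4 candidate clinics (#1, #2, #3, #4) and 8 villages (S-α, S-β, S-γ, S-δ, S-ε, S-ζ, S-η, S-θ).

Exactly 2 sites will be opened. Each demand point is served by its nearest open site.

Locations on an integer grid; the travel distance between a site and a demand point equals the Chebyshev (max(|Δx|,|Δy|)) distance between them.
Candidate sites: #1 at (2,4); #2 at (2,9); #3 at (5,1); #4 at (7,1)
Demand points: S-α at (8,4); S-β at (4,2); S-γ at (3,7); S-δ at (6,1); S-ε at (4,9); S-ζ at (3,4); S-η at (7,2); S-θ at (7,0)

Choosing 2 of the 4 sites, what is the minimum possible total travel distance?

Open {#2, #3}.
  S-α→#3 3, S-β→#3 1, S-γ→#2 2, S-δ→#3 1, S-ε→#2 2, S-ζ→#3 3, S-η→#3 2, S-θ→#3 2  ⇒ total 16.
Compare {#1, #4}: total 17.
Compare {#2, #4}: total 17.
No size-2 selection does better; minimum is 16.

16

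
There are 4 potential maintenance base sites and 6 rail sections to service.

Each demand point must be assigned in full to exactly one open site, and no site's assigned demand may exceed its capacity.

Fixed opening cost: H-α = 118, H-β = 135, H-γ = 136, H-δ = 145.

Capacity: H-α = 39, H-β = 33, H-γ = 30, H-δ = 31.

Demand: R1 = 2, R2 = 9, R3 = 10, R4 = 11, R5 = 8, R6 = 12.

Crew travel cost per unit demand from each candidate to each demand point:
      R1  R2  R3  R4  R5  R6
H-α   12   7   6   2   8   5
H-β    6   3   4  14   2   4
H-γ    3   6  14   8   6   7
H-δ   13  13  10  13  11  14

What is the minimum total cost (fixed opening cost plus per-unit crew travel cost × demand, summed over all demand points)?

Open {H-α, H-β}; cheapest assignment that respects the capacities:
  H-α (cap 39, load 23): R4, R6 — cost 11×2 + 12×5 = 82
  H-β (cap 33, load 29): R1, R2, R3, R5 — cost 2×6 + 9×3 + 10×4 + 8×2 = 95
  Shipping 177, fixed 253 → total 430.
  Any other capacity-feasible assignment to {H-α, H-β} ships for at least 177.
Compare {H-α, H-γ}: its best feasible assignment gives total 504.
Compare {H-β, H-γ}: its best feasible assignment gives total 523.
Every other set of open sites that can feasibly serve all demand totals ≥ 504 even under its best assignment. Minimum: 430.

430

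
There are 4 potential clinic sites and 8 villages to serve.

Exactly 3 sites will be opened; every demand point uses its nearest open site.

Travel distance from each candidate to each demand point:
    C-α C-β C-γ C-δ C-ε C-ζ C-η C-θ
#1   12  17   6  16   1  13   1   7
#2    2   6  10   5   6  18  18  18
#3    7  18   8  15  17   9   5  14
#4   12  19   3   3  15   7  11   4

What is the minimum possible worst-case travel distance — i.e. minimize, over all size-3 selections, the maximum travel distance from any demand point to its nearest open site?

Open {#1, #2, #4}.
  Farthest demand point is C-ζ at travel distance 7 (to #4); all others are ≤ 7.
With {#2, #3, #4} the worst case is 7.
With {#1, #2, #3} the worst case is 9.
No size-3 selection achieves below 7.

7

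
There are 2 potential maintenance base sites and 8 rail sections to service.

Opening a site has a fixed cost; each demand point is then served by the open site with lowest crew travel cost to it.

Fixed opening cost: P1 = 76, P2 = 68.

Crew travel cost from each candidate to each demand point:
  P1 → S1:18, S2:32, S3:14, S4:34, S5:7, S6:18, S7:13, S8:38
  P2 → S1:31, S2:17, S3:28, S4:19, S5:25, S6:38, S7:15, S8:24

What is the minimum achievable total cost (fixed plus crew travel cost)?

250

Open {P1}: assign each demand point to its cheapest open site.
  S1→P1 18, S2→P1 32, S3→P1 14, S4→P1 34, S5→P1 7, S6→P1 18, S7→P1 13, S8→P1 38
  crew travel cost 174, fixed 76 → total 250.
Compare {P2}: crew travel cost 197 + fixed 68 = 265.
Compare {P1, P2}: crew travel cost 130 + fixed 144 = 274.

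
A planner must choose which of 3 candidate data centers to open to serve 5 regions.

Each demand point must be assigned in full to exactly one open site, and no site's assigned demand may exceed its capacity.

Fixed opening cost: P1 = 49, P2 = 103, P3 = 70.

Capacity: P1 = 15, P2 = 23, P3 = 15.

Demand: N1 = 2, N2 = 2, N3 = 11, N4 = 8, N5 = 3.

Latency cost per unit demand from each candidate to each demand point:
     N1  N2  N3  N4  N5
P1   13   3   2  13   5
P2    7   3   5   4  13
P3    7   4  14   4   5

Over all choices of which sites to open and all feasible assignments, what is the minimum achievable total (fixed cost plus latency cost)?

208

Open {P1, P3}; cheapest assignment that respects the capacities:
  P1 (cap 15, load 13): N2, N3 — cost 2×3 + 11×2 = 28
  P3 (cap 15, load 13): N1, N4, N5 — cost 2×7 + 8×4 + 3×5 = 61
  Shipping 89, fixed 119 → total 208.
  Any other capacity-feasible assignment to {P1, P3} ships for at least 89.
Compare {P1, P2}: its best feasible assignment gives total 241.
Compare {P2, P3}: its best feasible assignment gives total 295.
Every other set of open sites that can feasibly serve all demand totals ≥ 241 even under its best assignment. Minimum: 208.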